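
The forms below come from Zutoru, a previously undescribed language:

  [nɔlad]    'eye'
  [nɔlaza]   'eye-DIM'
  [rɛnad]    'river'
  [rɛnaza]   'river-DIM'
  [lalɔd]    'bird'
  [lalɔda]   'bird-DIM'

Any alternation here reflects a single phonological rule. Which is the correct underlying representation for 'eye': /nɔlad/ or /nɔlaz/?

/nɔlaz/

In [nɔlad] and [nɔlaza] the final segment of 'eye' alternates: [d] ~ [z].
The stem 'bird' ([lalɔd], [lalɔda]) shows [d] unchanged in both environments, so [d] cannot be basic with [z] derived before the DIM suffix.
Therefore /z/ is basic and [d] is derived by word-final hardening (voiced fricatives become stops word-finally).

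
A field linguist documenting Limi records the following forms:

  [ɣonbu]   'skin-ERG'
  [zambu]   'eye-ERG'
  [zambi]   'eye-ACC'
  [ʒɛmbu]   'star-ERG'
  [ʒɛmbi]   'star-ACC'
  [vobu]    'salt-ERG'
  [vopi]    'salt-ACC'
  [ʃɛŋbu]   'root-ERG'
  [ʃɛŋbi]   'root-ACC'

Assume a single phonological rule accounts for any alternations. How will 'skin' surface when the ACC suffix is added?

The ACC morpheme has two allomorphs, [-bi] and [-pi].
By contrast the ERG suffix keeps its initial [b] throughout — that segment must be underlying.
The ACC suffix is therefore /-pi/ underlyingly, with post-nasal voicing: voiceless stops become voiced after a nasal.
After 'skin', which ends in a nasal, the suffix surfaces as [-bi], giving [ɣonbi].

[ɣonbi]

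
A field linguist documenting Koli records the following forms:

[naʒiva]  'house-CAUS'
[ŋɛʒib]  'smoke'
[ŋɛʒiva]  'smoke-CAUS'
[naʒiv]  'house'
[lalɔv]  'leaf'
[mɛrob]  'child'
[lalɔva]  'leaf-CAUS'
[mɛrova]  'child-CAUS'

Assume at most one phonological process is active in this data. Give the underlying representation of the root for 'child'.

/mɛrob/

The stem for 'child' ends in [b] in [mɛrob] but [v] in [mɛrova].
The stem 'leaf' ([lalɔv], [lalɔva]) shows [v] unchanged in both environments, so [v] cannot be basic with [b] derived in isolation.
The alternation reflects intervocalic spirantization: voiced stops become fricatives between vowels. /b/ is underlying.
The underlying form of 'child' is therefore /mɛrob/.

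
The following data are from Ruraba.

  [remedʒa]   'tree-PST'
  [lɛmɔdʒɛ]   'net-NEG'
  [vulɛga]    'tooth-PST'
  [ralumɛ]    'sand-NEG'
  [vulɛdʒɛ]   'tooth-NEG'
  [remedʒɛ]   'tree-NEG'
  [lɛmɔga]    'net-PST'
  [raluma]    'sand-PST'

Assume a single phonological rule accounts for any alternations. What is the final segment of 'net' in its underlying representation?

/g/

The stem for 'net' ends in [dʒ] in [lɛmɔdʒɛ] but [g] in [lɛmɔga].
The stem 'tree' ([remedʒɛ], [remedʒa]) shows [dʒ] unchanged in both environments, so [dʒ] cannot be basic with [g] derived before the PST suffix.
The alternation reflects palatalization before a front vowel: /g/ becomes palato-alveolar [dʒ] before a front vowel. /g/ is underlying.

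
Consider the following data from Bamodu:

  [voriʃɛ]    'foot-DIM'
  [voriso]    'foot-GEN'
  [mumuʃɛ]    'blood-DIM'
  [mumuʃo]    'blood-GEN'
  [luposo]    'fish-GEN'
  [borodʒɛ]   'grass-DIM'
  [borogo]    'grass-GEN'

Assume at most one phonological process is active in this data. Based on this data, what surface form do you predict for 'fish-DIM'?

'foot' shows [ʃ] ~ [s] at the end of the stem ([voriʃɛ] vs [voriso]).
The stem 'blood' ([mumuʃɛ], [mumuʃo]) shows [ʃ] unchanged in both environments, so [ʃ] cannot be basic with [s] derived before the GEN suffix.
The underlying segment must be /s/; /g/ and /s/ become palato-alveolar [dʒ] and [ʃ] before a front vowel, yielding [ʃ] there.
The one attested form of 'fish', [luposo], shows underlying /lupos/. Applying the same rule before a front vowel gives [lupoʃɛ].

[lupoʃɛ]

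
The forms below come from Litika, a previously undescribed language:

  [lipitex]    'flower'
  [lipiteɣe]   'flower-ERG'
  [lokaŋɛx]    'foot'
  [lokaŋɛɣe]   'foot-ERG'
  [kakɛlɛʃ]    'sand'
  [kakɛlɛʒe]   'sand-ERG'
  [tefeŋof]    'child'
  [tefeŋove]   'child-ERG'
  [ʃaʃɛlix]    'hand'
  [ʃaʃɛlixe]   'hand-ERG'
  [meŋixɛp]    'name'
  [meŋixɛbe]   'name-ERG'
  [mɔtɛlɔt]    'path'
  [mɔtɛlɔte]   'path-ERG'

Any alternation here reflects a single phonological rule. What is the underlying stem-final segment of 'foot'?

The stem for 'foot' ends in [x] in [lokaŋɛx] but [ɣ] in [lokaŋɛɣe].
Compare 'hand', with invariant [x] in [ʃaʃɛlix] and [ʃaʃɛlixe]: an analysis with underlying /x/ and a rule producing [ɣ] before the ERG suffix would wrongly predict alternation here too.
Therefore /ɣ/ is basic and [x] is derived by word-final obstruent devoicing (voiced obstruents become voiceless word-finally).

/ɣ/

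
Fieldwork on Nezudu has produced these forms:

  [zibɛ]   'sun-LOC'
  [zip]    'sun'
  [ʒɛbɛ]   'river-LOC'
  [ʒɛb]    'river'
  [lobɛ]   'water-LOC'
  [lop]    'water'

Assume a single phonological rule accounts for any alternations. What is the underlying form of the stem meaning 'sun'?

/zip/

'sun' shows [b] ~ [p] at the end of the stem ([zibɛ] vs [zip]).
But 'river' keeps [b] in both environments ([ʒɛbɛ], [ʒɛb]), so there is no rule changing /b/ to [p] in isolation.
Therefore /p/ is basic and [b] is derived by intervocalic voicing (voiceless stops become voiced between vowels).
Hence 'sun' is /zip/ underlyingly.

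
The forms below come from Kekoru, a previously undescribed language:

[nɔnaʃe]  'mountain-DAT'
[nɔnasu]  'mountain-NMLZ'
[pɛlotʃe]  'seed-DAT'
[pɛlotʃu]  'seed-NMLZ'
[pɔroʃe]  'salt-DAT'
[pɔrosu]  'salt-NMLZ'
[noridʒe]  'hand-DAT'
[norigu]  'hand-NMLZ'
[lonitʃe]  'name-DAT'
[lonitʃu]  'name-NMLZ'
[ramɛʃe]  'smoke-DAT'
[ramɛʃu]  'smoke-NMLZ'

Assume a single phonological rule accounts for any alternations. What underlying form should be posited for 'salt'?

The root 'salt' surfaces as [pɔroʃe] and [pɔrosu], with a stem-final [ʃ] ~ [s] alternation.
But 'smoke' keeps [ʃ] in both environments ([ramɛʃe], [ramɛʃu]), so there is no rule changing /ʃ/ to [s] before the NMLZ suffix.
The alternation reflects palatalization before a front vowel: /g/ and /s/ become palato-alveolar [dʒ] and [ʃ] before a front vowel. /s/ is underlying.
So 'salt' = /pɔros/.

/pɔros/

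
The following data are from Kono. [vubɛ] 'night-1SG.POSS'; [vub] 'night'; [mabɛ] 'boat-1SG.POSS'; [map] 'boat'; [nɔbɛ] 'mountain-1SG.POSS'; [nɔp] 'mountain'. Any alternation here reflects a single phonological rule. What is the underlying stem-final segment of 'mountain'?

In [nɔbɛ] and [nɔp] the final segment of 'mountain' alternates: [b] ~ [p].
If /b/ were underlying and a rule turned it into [p] in isolation, 'night' would also alternate; but it has [b] in both [vubɛ] and [vub].
Therefore /p/ is basic and [b] is derived by intervocalic voicing (voiceless stops become voiced between vowels).

/p/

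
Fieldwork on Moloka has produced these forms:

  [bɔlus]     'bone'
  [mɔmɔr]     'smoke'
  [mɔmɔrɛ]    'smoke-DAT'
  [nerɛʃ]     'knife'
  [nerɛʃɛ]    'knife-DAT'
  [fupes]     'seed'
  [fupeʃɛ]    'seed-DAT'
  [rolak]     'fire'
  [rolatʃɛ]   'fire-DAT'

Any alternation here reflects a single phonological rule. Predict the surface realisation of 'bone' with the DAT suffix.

In [fupes] and [fupeʃɛ] the final segment of 'seed' alternates: [s] ~ [ʃ].
Compare 'knife', with invariant [ʃ] in [nerɛʃ] and [nerɛʃɛ]: an analysis with underlying /ʃ/ and a rule producing [s] in isolation would wrongly predict alternation here too.
The underlying segment must be /s/; /k/ and /s/ become palato-alveolar [tʃ] and [ʃ] before a front vowel, yielding [ʃ] there.
The one attested form of 'bone', [bɔlus], shows underlying /bɔlus/. Applying the same rule before a front vowel gives [bɔluʃɛ].

[bɔluʃɛ]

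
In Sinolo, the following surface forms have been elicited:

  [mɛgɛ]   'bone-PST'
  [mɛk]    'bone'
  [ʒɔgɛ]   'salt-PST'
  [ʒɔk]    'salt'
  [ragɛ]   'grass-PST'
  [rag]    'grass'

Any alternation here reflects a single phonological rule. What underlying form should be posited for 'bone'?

The root 'bone' surfaces as [mɛgɛ] and [mɛk], with a stem-final [g] ~ [k] alternation.
Compare 'grass', with invariant [g] in [ragɛ] and [rag]: an analysis with underlying /g/ and a rule producing [k] in isolation would wrongly predict alternation here too.
The alternation reflects intervocalic voicing: voiceless stops become voiced between vowels. /k/ is underlying.

/mɛk/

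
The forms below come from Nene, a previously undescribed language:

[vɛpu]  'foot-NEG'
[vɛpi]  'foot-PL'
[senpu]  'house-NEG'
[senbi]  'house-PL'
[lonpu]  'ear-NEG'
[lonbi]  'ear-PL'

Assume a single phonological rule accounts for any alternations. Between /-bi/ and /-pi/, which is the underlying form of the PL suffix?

/-bi/

The PL suffix surfaces as [-bi] and [-pi], depending on the final segment of the stem.
By contrast the NEG suffix keeps its initial [p] throughout — that segment must be underlying.
The PL suffix is therefore /-bi/ underlyingly, with post-vocalic devoicing: voiced stops become voiceless after a vowel.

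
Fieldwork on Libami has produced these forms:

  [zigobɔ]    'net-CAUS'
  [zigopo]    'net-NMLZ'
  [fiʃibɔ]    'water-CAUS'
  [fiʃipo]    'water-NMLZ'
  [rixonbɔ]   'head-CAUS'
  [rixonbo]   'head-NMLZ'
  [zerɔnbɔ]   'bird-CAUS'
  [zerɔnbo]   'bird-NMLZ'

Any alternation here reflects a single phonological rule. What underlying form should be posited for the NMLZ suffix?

/-po/

The NMLZ suffix surfaces as [-bo] and [-po], depending on the final segment of the stem.
The CAUS suffix, which begins with [b], is invariant after every stem; so [b] is not altered by any rule here.
So the underlying form is /-po/, and voiceless stops become voiced after a nasal.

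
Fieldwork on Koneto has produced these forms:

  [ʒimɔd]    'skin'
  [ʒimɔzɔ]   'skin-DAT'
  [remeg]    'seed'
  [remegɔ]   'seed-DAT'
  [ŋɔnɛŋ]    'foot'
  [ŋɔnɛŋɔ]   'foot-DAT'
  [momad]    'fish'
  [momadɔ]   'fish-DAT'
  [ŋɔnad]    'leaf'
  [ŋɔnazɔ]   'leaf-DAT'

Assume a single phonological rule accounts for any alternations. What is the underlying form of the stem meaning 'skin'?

/ʒimɔz/

In [ʒimɔd] and [ʒimɔzɔ] the final segment of 'skin' alternates: [d] ~ [z].
The stem 'fish' ([momad], [momadɔ]) shows [d] unchanged in both environments, so [d] cannot be basic with [z] derived before the DAT suffix.
Therefore /z/ is basic and [d] is derived by word-final hardening (voiced fricatives become stops word-finally).
The underlying form of 'skin' is therefore /ʒimɔz/.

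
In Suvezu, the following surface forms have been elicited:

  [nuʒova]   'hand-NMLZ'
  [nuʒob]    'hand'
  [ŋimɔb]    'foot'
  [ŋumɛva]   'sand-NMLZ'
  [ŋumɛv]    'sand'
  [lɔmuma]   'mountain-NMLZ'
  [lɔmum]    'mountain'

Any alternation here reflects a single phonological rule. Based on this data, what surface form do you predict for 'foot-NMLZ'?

In [nuʒova] and [nuʒob] the final segment of 'hand' alternates: [v] ~ [b].
If /v/ were underlying and a rule turned it into [b] in isolation, 'sand' would also alternate; but it has [v] in both [ŋumɛva] and [ŋumɛv].
The underlying segment must be /b/; voiced stops become fricatives between vowels, yielding [v] there.
The one attested form of 'foot', [ŋimɔb], shows underlying /ŋimɔb/. Applying the same rule between vowels gives [ŋimɔva].

[ŋimɔva]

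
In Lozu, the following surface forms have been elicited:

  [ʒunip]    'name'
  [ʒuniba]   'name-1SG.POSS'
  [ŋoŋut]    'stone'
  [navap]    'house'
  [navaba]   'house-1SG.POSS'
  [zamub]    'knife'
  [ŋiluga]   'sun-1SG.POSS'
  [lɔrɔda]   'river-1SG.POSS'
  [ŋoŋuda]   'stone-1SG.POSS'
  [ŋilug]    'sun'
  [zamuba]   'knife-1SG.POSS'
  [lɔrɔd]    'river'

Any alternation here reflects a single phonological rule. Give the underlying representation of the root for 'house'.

'house' shows [p] ~ [b] at the end of the stem ([navap] vs [navaba]).
If /b/ were underlying and a rule turned it into [p] in isolation, 'knife' would also alternate; but it has [b] in both [zamub] and [zamuba].
The alternation reflects intervocalic voicing: voiceless stops become voiced between vowels. /p/ is underlying.
The underlying form of 'house' is therefore /navap/.

/navap/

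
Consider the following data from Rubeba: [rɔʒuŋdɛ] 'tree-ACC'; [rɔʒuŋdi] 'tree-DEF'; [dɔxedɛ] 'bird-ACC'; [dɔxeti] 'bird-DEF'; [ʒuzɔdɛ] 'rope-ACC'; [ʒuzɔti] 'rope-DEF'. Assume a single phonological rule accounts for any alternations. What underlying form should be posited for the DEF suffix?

/-ti/

The DEF morpheme has two allomorphs, [-di] and [-ti].
The ACC suffix, which begins with [d], is invariant after every stem; so [d] is not altered by any rule here.
So the underlying form is /-ti/, and voiceless stops become voiced after a nasal.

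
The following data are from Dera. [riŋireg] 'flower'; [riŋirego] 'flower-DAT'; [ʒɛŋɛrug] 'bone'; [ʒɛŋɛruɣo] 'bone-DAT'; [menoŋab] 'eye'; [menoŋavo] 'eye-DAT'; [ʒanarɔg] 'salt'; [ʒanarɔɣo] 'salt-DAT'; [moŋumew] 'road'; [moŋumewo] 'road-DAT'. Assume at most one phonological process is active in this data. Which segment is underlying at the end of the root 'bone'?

/ɣ/

In [ʒɛŋɛrug] and [ʒɛŋɛruɣo] the final segment of 'bone' alternates: [g] ~ [ɣ].
If /g/ were underlying and a rule turned it into [ɣ] before the DAT suffix, 'flower' would also alternate; but it has [g] in both [riŋireg] and [riŋirego].
The alternation reflects word-final hardening: voiced fricatives become stops word-finally. /ɣ/ is underlying.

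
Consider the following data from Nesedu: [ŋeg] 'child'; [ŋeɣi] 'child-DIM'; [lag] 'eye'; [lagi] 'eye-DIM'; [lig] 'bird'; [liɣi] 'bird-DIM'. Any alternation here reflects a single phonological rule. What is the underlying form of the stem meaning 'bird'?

In [lig] and [liɣi] the final segment of 'bird' alternates: [g] ~ [ɣ].
The stem 'eye' ([lag], [lagi]) shows [g] unchanged in both environments, so [g] cannot be basic with [ɣ] derived before the DIM suffix.
So /ɣ/ is underlying, and a rule of word-final hardening — voiced fricatives become stops word-finally — gives [g].
The underlying form of 'bird' is therefore /liɣ/.

/liɣ/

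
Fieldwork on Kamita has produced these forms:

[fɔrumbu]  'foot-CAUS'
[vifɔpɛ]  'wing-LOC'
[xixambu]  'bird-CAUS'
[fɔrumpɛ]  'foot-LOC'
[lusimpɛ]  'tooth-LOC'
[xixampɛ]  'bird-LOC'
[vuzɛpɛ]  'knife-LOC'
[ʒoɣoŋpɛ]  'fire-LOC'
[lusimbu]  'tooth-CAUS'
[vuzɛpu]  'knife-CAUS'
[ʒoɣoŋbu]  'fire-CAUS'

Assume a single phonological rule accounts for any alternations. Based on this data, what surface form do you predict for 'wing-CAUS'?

The CAUS morpheme has two allomorphs, [-bu] and [-pu].
The LOC suffix, which begins with [p], is invariant after every stem; so [p] is not altered by any rule here.
The CAUS suffix is therefore /-bu/ underlyingly, with post-vocalic devoicing: voiced stops become voiceless after a vowel.
After 'wing', which ends in a vowel, the suffix surfaces as [-pu], giving [vifɔpu].

[vifɔpu]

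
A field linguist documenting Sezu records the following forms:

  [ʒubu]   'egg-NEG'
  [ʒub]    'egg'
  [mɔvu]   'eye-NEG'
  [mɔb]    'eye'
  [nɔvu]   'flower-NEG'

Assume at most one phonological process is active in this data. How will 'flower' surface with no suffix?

The stem for 'eye' ends in [v] in [mɔvu] but [b] in [mɔb].
Compare 'egg', with invariant [b] in [ʒubu] and [ʒub]: an analysis with underlying /b/ and a rule producing [v] before the NEG suffix would wrongly predict alternation here too.
The underlying segment must be /v/; voiced fricatives become stops word-finally, yielding [b] there.
The one attested form of 'flower', [nɔvu], shows underlying /nɔv/. Applying the same rule word-finally gives [nɔb].

[nɔb]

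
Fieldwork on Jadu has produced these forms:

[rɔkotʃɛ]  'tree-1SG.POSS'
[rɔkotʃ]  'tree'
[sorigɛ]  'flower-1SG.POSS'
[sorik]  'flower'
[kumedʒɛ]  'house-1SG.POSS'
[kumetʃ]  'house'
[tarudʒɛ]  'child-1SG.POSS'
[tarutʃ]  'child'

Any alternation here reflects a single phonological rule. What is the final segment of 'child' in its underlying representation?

The root 'child' surfaces as [tarudʒɛ] and [tarutʃ], with a stem-final [dʒ] ~ [tʃ] alternation.
The stem 'tree' ([rɔkotʃɛ], [rɔkotʃ]) shows [tʃ] unchanged in both environments, so [tʃ] cannot be basic with [dʒ] derived before the 1SG.POSS suffix.
The alternation reflects word-final obstruent devoicing: voiced obstruents become voiceless word-finally. /dʒ/ is underlying.

/dʒ/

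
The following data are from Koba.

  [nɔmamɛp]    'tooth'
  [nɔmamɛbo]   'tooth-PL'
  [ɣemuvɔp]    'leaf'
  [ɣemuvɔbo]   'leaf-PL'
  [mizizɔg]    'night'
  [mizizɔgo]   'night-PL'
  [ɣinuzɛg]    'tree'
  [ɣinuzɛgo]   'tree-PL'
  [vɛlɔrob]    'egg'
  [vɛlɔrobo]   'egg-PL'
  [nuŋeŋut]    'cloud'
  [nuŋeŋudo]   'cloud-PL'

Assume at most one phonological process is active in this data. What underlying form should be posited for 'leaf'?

/ɣemuvɔp/

The root 'leaf' surfaces as [ɣemuvɔp] and [ɣemuvɔbo], with a stem-final [p] ~ [b] alternation.
If /b/ were underlying and a rule turned it into [p] in isolation, 'egg' would also alternate; but it has [b] in both [vɛlɔrob] and [vɛlɔrobo].
The underlying segment must be /p/; voiceless stops become voiced between vowels, yielding [b] there.
So 'leaf' = /ɣemuvɔp/.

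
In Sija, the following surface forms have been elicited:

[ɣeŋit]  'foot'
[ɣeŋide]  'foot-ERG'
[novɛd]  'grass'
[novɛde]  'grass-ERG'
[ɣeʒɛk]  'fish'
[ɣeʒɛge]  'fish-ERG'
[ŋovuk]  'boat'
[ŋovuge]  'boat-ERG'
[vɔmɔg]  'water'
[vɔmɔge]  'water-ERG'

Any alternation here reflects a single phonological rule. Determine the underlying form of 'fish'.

The stem for 'fish' ends in [k] in [ɣeʒɛk] but [g] in [ɣeʒɛge].
If /g/ were underlying and a rule turned it into [k] in isolation, 'water' would also alternate; but it has [g] in both [vɔmɔg] and [vɔmɔge].
Therefore /k/ is basic and [g] is derived by intervocalic voicing (voiceless stops become voiced between vowels).

/ɣeʒɛk/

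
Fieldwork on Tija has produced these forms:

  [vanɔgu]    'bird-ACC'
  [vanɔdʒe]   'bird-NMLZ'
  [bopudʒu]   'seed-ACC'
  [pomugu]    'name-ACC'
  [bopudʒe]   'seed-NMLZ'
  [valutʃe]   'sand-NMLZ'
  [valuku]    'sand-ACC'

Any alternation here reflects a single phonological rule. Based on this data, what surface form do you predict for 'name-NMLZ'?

[pomudʒe]

The root 'bird' surfaces as [vanɔdʒe] and [vanɔgu], with a stem-final [dʒ] ~ [g] alternation.
But 'seed' keeps [dʒ] in both environments ([bopudʒe], [bopudʒu]), so there is no rule changing /dʒ/ to [g] before the ACC suffix.
The underlying segment must be /g/; /k/ and /g/ become palato-alveolar [tʃ] and [dʒ] before a front vowel, yielding [dʒ] there.
The one attested form of 'name', [pomugu], shows underlying /pomug/. Applying the same rule before a front vowel gives [pomudʒe].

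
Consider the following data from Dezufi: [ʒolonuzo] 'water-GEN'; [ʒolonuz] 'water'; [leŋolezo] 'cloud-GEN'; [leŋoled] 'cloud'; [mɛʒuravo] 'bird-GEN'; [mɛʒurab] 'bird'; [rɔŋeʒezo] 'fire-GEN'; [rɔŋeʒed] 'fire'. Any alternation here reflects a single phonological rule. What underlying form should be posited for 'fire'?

'fire' shows [z] ~ [d] at the end of the stem ([rɔŋeʒezo] vs [rɔŋeʒed]).
If /z/ were underlying and a rule turned it into [d] in isolation, 'water' would also alternate; but it has [z] in both [ʒolonuzo] and [ʒolonuz].
The alternation reflects intervocalic spirantization: voiced stops become fricatives between vowels. /d/ is underlying.

/rɔŋeʒed/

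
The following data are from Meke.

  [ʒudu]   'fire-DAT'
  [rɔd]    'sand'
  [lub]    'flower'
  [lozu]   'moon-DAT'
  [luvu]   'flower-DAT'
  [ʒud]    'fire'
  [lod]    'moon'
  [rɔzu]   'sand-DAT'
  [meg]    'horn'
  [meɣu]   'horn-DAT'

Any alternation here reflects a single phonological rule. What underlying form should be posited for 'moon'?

/loz/

'moon' shows [d] ~ [z] at the end of the stem ([lod] vs [lozu]).
But 'fire' keeps [d] in both environments ([ʒud], [ʒudu]), so there is no rule changing /d/ to [z] before the DAT suffix.
The alternation reflects word-final hardening: voiced fricatives become stops word-finally. /z/ is underlying.
So 'moon' = /loz/.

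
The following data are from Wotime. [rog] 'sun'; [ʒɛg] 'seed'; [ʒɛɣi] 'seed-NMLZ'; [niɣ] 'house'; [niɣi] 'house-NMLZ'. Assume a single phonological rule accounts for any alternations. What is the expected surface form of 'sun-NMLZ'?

[roɣi]

'seed' shows [g] ~ [ɣ] at the end of the stem ([ʒɛg] vs [ʒɛɣi]).
But 'house' keeps [ɣ] in both environments ([niɣ], [niɣi]), so there is no rule changing /ɣ/ to [g] in isolation.
So /g/ is underlying, and a rule of intervocalic spirantization — voiced stops become fricatives between vowels — gives [ɣ].
From [rog] the stem 'sun' is /rog/; between vowels this yields [roɣi].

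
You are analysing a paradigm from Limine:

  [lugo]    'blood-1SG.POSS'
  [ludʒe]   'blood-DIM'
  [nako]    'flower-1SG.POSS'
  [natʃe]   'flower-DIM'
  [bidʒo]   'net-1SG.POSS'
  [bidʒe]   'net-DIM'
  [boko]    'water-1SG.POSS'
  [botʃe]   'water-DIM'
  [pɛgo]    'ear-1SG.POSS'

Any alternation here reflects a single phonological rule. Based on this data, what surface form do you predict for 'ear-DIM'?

The root 'blood' surfaces as [lugo] and [ludʒe], with a stem-final [g] ~ [dʒ] alternation.
If /dʒ/ were underlying and a rule turned it into [g] before the 1SG.POSS suffix, 'net' would also alternate; but it has [dʒ] in both [bidʒo] and [bidʒe].
The underlying segment must be /g/; /k/ and /g/ become palato-alveolar [tʃ] and [dʒ] before a front vowel, yielding [dʒ] there.
From [pɛgo] the stem 'ear' is /pɛg/; before a front vowel this yields [pɛdʒe].

[pɛdʒe]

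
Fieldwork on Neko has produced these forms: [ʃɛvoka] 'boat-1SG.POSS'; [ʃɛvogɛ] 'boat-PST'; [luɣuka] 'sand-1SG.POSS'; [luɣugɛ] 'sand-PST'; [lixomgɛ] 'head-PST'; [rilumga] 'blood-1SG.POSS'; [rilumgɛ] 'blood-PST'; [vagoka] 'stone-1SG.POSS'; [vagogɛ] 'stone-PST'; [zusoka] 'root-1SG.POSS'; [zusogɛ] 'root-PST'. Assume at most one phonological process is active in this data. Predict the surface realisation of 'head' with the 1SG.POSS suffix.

[lixomga]

The 1SG.POSS suffix surfaces as [-ga] and [-ka], depending on the final segment of the stem.
The PST suffix, which begins with [g], is invariant after every stem; so [g] is not altered by any rule here.
So the underlying form is /-ka/, and voiceless stops become voiced after a nasal.
After 'head', which ends in a nasal, the suffix surfaces as [-ga], giving [lixomga].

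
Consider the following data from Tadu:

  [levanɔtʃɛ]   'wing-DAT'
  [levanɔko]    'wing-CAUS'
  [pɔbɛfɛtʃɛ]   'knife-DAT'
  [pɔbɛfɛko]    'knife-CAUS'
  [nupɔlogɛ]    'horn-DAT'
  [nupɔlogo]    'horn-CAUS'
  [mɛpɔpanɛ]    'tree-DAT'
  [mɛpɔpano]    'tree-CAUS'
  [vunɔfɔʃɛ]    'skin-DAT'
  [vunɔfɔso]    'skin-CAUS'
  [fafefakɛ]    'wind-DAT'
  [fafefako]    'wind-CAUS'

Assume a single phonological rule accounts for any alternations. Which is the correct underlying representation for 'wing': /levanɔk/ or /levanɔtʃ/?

/levanɔtʃ/

The root 'wing' surfaces as [levanɔtʃɛ] and [levanɔko], with a stem-final [tʃ] ~ [k] alternation.
But 'wind' keeps [k] in both environments ([fafefakɛ], [fafefako]), so there is no rule changing /k/ to [tʃ] before the DAT suffix.
So /tʃ/ is underlying, and a rule of depalatalization — palato-alveolar /tʃ/ and /ʃ/ become [k] and [s] when no front vowel follows — gives [k].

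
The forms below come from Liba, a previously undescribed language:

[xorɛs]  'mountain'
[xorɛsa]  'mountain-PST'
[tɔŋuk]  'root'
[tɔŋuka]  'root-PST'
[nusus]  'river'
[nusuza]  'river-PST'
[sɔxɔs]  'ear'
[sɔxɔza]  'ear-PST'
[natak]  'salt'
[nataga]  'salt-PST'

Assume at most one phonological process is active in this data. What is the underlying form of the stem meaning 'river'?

'river' shows [s] ~ [z] at the end of the stem ([nusus] vs [nusuza]).
If /s/ were underlying and a rule turned it into [z] before the PST suffix, 'mountain' would also alternate; but it has [s] in both [xorɛs] and [xorɛsa].
Therefore /z/ is basic and [s] is derived by word-final obstruent devoicing (voiced obstruents become voiceless word-finally).
Hence 'river' is /nusuz/ underlyingly.

/nusuz/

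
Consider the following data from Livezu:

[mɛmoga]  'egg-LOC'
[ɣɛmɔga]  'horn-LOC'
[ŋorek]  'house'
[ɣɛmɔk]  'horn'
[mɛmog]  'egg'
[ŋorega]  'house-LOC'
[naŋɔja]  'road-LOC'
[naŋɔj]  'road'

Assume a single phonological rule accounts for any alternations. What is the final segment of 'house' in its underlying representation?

/k/

In [ŋorek] and [ŋorega] the final segment of 'house' alternates: [k] ~ [g].
But 'egg' keeps [g] in both environments ([mɛmog], [mɛmoga]), so there is no rule changing /g/ to [k] in isolation.
The underlying segment must be /k/; voiceless stops become voiced between vowels, yielding [g] there.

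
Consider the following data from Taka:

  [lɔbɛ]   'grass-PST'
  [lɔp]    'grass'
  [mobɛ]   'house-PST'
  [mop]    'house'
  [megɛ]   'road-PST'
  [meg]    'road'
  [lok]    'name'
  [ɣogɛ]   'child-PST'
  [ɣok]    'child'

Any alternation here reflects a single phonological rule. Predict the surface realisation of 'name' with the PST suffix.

[logɛ]

In [ɣogɛ] and [ɣok] the final segment of 'child' alternates: [g] ~ [k].
Compare 'road', with invariant [g] in [megɛ] and [meg]: an analysis with underlying /g/ and a rule producing [k] in isolation would wrongly predict alternation here too.
Therefore /k/ is basic and [g] is derived by intervocalic voicing (voiceless stops become voiced between vowels).
The one attested form of 'name', [lok], shows underlying /lok/. Applying the same rule between vowels gives [logɛ].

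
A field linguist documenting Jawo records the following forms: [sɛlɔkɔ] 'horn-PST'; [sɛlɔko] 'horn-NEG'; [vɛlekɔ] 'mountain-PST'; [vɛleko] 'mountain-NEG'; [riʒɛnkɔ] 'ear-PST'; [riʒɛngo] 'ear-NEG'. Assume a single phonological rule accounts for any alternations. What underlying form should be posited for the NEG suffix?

The NEG morpheme has two allomorphs, [-go] and [-ko].
By contrast the PST suffix keeps its initial [k] throughout — that segment must be underlying.
So the underlying form is /-go/, and voiced stops become voiceless after a vowel.

/-go/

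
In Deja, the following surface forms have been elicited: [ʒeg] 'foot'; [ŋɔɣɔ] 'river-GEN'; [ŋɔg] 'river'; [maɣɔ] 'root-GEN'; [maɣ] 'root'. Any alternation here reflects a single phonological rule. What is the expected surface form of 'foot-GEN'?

'river' shows [ɣ] ~ [g] at the end of the stem ([ŋɔɣɔ] vs [ŋɔg]).
But 'root' keeps [ɣ] in both environments ([maɣɔ], [maɣ]), so there is no rule changing /ɣ/ to [g] in isolation.
The underlying segment must be /g/; voiced stops become fricatives between vowels, yielding [ɣ] there.
From [ʒeg] the stem 'foot' is /ʒeg/; between vowels this yields [ʒeɣɔ].

[ʒeɣɔ]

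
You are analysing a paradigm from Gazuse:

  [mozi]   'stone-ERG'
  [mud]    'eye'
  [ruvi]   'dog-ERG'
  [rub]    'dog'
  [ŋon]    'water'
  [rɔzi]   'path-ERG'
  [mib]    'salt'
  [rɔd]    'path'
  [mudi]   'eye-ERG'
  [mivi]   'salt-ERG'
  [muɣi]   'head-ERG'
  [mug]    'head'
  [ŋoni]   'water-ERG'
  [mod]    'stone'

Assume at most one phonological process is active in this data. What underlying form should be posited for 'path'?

In [rɔd] and [rɔzi] the final segment of 'path' alternates: [d] ~ [z].
But 'eye' keeps [d] in both environments ([mud], [mudi]), so there is no rule changing /d/ to [z] before the ERG suffix.
The alternation reflects word-final hardening: voiced fricatives become stops word-finally. /z/ is underlying.
Hence 'path' is /rɔz/ underlyingly.

/rɔz/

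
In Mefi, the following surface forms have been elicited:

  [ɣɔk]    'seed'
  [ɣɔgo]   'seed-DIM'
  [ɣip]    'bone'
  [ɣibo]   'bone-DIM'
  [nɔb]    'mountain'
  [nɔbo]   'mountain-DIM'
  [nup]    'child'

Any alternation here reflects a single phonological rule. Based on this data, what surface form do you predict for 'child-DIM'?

[nubo]

The root 'bone' surfaces as [ɣip] and [ɣibo], with a stem-final [p] ~ [b] alternation.
If /b/ were underlying and a rule turned it into [p] in isolation, 'mountain' would also alternate; but it has [b] in both [nɔb] and [nɔbo].
The alternation reflects intervocalic voicing: voiceless stops become voiced between vowels. /p/ is underlying.
The one attested form of 'child', [nup], shows underlying /nup/. Applying the same rule between vowels gives [nubo].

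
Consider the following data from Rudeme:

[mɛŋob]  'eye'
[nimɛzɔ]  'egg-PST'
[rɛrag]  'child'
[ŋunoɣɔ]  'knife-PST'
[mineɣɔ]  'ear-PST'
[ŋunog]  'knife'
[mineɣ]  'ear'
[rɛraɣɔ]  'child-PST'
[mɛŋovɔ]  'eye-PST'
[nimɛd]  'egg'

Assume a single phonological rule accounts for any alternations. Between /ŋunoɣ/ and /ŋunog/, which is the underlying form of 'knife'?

The root 'knife' surfaces as [ŋunoɣɔ] and [ŋunog], with a stem-final [ɣ] ~ [g] alternation.
Compare 'ear', with invariant [ɣ] in [mineɣɔ] and [mineɣ]: an analysis with underlying /ɣ/ and a rule producing [g] in isolation would wrongly predict alternation here too.
The alternation reflects intervocalic spirantization: voiced stops become fricatives between vowels. /g/ is underlying.

/ŋunog/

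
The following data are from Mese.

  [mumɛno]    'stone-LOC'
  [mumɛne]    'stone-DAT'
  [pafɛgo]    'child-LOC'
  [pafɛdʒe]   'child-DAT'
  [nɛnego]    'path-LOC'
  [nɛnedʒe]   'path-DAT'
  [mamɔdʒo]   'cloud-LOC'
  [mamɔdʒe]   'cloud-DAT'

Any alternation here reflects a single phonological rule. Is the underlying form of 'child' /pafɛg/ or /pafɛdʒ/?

/pafɛg/

'child' shows [g] ~ [dʒ] at the end of the stem ([pafɛgo] vs [pafɛdʒe]).
The stem 'cloud' ([mamɔdʒo], [mamɔdʒe]) shows [dʒ] unchanged in both environments, so [dʒ] cannot be basic with [g] derived before the LOC suffix.
Therefore /g/ is basic and [dʒ] is derived by palatalization before a front vowel (/g/ becomes palato-alveolar [dʒ] before a front vowel).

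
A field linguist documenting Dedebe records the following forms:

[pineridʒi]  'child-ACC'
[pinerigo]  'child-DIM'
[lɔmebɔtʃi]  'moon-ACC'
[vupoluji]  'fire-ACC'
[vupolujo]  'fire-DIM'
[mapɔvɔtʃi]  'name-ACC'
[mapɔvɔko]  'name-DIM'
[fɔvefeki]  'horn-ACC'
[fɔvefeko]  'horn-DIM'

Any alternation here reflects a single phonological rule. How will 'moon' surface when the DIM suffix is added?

In [mapɔvɔtʃi] and [mapɔvɔko] the final segment of 'name' alternates: [tʃ] ~ [k].
But 'horn' keeps [k] in both environments ([fɔvefeki], [fɔvefeko]), so there is no rule changing /k/ to [tʃ] before the ACC suffix.
The underlying segment must be /tʃ/; palato-alveolar /tʃ/ and /dʒ/ become [k] and [g] when no front vowel follows, yielding [k] there.
From [lɔmebɔtʃi] the stem 'moon' is /lɔmebɔtʃ/; when no front vowel follows this yields [lɔmebɔko].

[lɔmebɔko]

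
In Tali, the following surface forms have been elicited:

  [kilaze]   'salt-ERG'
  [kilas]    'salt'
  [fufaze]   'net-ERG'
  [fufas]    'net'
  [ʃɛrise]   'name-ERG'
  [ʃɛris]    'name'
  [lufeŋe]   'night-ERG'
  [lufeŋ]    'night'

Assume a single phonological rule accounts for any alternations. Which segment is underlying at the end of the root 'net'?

The stem for 'net' ends in [z] in [fufaze] but [s] in [fufas].
But 'name' keeps [s] in both environments ([ʃɛrise], [ʃɛris]), so there is no rule changing /s/ to [z] before the ERG suffix.
The alternation reflects word-final obstruent devoicing: voiced obstruents become voiceless word-finally. /z/ is underlying.

/z/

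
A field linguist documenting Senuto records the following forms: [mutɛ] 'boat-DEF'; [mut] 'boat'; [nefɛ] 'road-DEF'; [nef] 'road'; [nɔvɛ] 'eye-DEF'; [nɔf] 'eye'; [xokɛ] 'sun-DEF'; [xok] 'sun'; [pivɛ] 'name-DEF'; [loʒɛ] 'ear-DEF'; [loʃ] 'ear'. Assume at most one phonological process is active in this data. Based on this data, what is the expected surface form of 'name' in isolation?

[pif]

The stem for 'eye' ends in [v] in [nɔvɛ] but [f] in [nɔf].
But 'road' keeps [f] in both environments ([nefɛ], [nef]), so there is no rule changing /f/ to [v] before the DEF suffix.
The alternation reflects word-final obstruent devoicing: voiced obstruents become voiceless word-finally. /v/ is underlying.
From [pivɛ] the stem 'name' is /piv/; word-finally this yields [pif].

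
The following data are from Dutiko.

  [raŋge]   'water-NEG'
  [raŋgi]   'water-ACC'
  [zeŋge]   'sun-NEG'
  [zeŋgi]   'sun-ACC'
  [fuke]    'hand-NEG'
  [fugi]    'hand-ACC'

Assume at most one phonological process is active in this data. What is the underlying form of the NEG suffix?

/-ke/

The NEG suffix surfaces as [-ge] and [-ke], depending on the final segment of the stem.
The ACC suffix, which begins with [g], is invariant after every stem; so [g] is not altered by any rule here.
The NEG suffix is therefore /-ke/ underlyingly, with post-nasal voicing: voiceless stops become voiced after a nasal.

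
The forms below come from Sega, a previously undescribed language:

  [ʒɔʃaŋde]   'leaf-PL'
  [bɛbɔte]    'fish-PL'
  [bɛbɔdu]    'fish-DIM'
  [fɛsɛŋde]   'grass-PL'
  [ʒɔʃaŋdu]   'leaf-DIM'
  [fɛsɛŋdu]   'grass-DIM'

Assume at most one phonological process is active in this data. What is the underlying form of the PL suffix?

/-te/

The PL suffix surfaces as [-de] and [-te], depending on the final segment of the stem.
By contrast the DIM suffix keeps its initial [d] throughout — that segment must be underlying.
The PL suffix is therefore /-te/ underlyingly, with post-nasal voicing: voiceless stops become voiced after a nasal.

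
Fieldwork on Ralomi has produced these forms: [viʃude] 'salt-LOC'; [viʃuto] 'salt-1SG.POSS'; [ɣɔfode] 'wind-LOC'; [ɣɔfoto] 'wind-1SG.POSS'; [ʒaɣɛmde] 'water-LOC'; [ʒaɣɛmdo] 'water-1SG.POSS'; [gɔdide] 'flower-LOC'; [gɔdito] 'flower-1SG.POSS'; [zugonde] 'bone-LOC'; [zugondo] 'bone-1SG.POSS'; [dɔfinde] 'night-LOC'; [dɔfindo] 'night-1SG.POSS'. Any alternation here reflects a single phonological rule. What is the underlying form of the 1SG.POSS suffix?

/-to/

The 1SG.POSS morpheme has two allomorphs, [-do] and [-to].
By contrast the LOC suffix keeps its initial [d] throughout — that segment must be underlying.
So the underlying form is /-to/, and voiceless stops become voiced after a nasal.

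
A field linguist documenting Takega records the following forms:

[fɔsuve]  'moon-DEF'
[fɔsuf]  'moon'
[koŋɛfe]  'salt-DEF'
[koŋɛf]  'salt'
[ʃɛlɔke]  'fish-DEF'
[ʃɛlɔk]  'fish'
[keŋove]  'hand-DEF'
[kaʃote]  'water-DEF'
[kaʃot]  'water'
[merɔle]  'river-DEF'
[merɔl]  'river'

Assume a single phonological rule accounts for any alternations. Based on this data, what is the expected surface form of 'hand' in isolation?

The root 'moon' surfaces as [fɔsuve] and [fɔsuf], with a stem-final [v] ~ [f] alternation.
Compare 'salt', with invariant [f] in [koŋɛfe] and [koŋɛf]: an analysis with underlying /f/ and a rule producing [v] before the DEF suffix would wrongly predict alternation here too.
The underlying segment must be /v/; voiced obstruents become voiceless word-finally, yielding [f] there.
The one attested form of 'hand', [keŋove], shows underlying /keŋov/. Applying the same rule word-finally gives [keŋof].

[keŋof]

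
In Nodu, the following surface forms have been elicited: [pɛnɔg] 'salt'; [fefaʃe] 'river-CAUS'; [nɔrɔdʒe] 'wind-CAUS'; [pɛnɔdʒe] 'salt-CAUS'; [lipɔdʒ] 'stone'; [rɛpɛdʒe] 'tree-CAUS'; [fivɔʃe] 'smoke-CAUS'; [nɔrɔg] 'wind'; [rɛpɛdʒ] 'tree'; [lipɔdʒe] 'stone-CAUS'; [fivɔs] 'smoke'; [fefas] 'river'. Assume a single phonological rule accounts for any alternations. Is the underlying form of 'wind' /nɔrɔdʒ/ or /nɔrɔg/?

/nɔrɔg/

In [nɔrɔdʒe] and [nɔrɔg] the final segment of 'wind' alternates: [dʒ] ~ [g].
The stem 'tree' ([rɛpɛdʒe], [rɛpɛdʒ]) shows [dʒ] unchanged in both environments, so [dʒ] cannot be basic with [g] derived in isolation.
The underlying segment must be /g/; /g/ and /s/ become palato-alveolar [dʒ] and [ʃ] before a front vowel, yielding [dʒ] there.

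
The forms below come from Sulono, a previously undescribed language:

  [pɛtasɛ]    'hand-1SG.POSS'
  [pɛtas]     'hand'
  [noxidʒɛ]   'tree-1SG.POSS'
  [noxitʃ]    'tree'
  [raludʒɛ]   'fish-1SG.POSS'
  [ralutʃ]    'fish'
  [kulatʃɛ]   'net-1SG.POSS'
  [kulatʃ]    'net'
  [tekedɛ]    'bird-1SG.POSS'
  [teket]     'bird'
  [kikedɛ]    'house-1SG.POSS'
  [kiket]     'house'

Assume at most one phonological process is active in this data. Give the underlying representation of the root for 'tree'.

/noxidʒ/

In [noxidʒɛ] and [noxitʃ] the final segment of 'tree' alternates: [dʒ] ~ [tʃ].
The stem 'net' ([kulatʃɛ], [kulatʃ]) shows [tʃ] unchanged in both environments, so [tʃ] cannot be basic with [dʒ] derived before the 1SG.POSS suffix.
So /dʒ/ is underlying, and a rule of word-final obstruent devoicing — voiced obstruents become voiceless word-finally — gives [tʃ].
So 'tree' = /noxidʒ/.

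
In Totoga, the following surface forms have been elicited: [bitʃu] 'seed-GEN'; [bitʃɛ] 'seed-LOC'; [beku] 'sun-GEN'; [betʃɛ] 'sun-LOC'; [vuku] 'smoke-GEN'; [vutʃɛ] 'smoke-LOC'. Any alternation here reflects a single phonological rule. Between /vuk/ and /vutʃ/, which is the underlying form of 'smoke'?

The stem for 'smoke' ends in [k] in [vuku] but [tʃ] in [vutʃɛ].
If /tʃ/ were underlying and a rule turned it into [k] before the GEN suffix, 'seed' would also alternate; but it has [tʃ] in both [bitʃu] and [bitʃɛ].
Therefore /k/ is basic and [tʃ] is derived by palatalization before a front vowel (/k/ becomes palato-alveolar [tʃ] before a front vowel).

/vuk/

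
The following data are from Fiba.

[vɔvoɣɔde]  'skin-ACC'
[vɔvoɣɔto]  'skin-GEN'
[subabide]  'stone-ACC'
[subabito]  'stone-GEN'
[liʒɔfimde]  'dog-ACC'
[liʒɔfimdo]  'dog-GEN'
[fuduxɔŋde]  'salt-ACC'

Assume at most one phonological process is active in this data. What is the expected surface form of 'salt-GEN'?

[fuduxɔŋdo]

The GEN morpheme has two allomorphs, [-do] and [-to].
By contrast the ACC suffix keeps its initial [d] throughout — that segment must be underlying.
The GEN suffix is therefore /-to/ underlyingly, with post-nasal voicing: voiceless stops become voiced after a nasal.
After 'salt', which ends in a nasal, the suffix surfaces as [-do], giving [fuduxɔŋdo].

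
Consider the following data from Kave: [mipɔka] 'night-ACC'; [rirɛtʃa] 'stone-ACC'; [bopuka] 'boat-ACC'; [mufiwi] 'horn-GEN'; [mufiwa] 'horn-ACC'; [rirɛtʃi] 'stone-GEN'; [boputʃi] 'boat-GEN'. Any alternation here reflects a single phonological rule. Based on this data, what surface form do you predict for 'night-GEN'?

The stem for 'boat' ends in [tʃ] in [boputʃi] but [k] in [bopuka].
The stem 'stone' ([rirɛtʃi], [rirɛtʃa]) shows [tʃ] unchanged in both environments, so [tʃ] cannot be basic with [k] derived before the ACC suffix.
The alternation reflects palatalization before a front vowel: /k/ becomes palato-alveolar [tʃ] before a front vowel. /k/ is underlying.
From [mipɔka] the stem 'night' is /mipɔk/; before a front vowel this yields [mipɔtʃi].

[mipɔtʃi]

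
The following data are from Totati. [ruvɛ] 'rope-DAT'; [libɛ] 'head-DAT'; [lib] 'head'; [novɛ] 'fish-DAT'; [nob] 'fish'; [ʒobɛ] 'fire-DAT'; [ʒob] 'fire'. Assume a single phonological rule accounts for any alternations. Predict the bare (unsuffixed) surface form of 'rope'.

The root 'fish' surfaces as [novɛ] and [nob], with a stem-final [v] ~ [b] alternation.
The stem 'fire' ([ʒobɛ], [ʒob]) shows [b] unchanged in both environments, so [b] cannot be basic with [v] derived before the DAT suffix.
So /v/ is underlying, and a rule of word-final hardening — voiced fricatives become stops word-finally — gives [b].
The one attested form of 'rope', [ruvɛ], shows underlying /ruv/. Applying the same rule word-finally gives [rub].

[rub]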